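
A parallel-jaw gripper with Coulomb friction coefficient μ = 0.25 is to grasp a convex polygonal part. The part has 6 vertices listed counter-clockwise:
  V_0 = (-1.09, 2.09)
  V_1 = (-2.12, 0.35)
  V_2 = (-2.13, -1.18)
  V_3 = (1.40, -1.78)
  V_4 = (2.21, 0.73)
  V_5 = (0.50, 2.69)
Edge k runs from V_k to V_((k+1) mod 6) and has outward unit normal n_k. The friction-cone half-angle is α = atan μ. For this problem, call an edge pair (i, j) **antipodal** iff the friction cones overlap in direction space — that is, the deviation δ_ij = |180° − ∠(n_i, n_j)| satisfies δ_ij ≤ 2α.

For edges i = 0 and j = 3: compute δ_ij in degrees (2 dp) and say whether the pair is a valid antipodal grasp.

δ = 12.74°, valid

α = atan 0.25 = 14.04°;  2α = 28.07°
edge 0: e_0 = (-1.03, -1.74);  n_0 = (-0.8605, +0.5094)
edge 3: e_3 = (+0.81, +2.51);  n_3 = (+0.9517, -0.3071)
∠(n_0, n_3) = 167.26°
δ = |180° − 167.26°| = 12.74°
12.74° ≤ 2α = 28.07°  →  valid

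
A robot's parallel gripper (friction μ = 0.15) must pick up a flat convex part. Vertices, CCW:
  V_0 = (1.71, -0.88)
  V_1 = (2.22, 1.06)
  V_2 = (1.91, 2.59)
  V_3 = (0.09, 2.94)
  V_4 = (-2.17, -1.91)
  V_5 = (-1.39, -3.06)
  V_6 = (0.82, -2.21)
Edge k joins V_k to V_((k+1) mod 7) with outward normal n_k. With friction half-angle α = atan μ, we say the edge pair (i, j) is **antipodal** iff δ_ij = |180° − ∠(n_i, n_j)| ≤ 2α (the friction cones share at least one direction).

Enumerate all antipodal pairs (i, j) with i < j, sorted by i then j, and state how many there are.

α = atan 0.15 = 8.53°;  2α = 17.06°
n_0 = (+0.9671, -0.2542)
n_1 = (+0.9801, +0.1986)
n_2 = (+0.1888, +0.9820)
n_3 = (-0.9064, +0.4224)
n_4 = (-0.8276, -0.5613)
n_5 = (+0.3590, -0.9333)
n_6 = (+0.8311, -0.5561)
  (0,1): δ = 153.82°  ·
  (0,2): δ = 86.16°  ·
  (0,3): δ = 10.26°  ✓
  (0,4): δ = 48.88°  ·
  (0,5): δ = 125.77°  ·
  (0,6): δ = 160.94°  ·
  (1,2): δ = 112.34°  ·
  (1,3): δ = 36.44°  ·
  (1,4): δ = 22.69°  ·
  (1,5): δ = 99.58°  ·
  (1,6): δ = 134.76°  ·
  (2,3): δ = 104.10°  ·
  (2,4): δ = 44.97°  ·
  (2,5): δ = 31.92°  ·
  (2,6): δ = 67.10°  ·
  (3,4): δ = 120.87°  ·
  (3,5): δ = 43.98°  ·
  (3,6): δ = 8.80°  ✓
  (4,5): δ = 103.11°  ·
  (4,6): δ = 67.94°  ·
  (5,6): δ = 144.83°  ·
antipodal pairs: 2

count = 2; pairs: (0,3), (3,6)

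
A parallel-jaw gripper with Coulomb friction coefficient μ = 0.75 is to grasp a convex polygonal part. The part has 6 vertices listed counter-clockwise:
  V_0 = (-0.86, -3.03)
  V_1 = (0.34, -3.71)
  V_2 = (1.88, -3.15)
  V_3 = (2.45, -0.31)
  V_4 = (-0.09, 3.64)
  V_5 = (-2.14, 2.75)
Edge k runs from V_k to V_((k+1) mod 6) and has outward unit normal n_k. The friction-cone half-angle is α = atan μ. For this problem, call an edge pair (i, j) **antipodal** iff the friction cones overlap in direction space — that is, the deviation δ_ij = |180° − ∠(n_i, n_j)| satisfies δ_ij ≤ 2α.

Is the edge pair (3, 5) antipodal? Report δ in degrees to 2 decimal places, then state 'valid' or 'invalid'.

δ = 20.26°, valid

α = atan 0.75 = 36.87°;  2α = 73.74°
edge 3: e_3 = (-2.54, +3.95);  n_3 = (+0.8411, +0.5409)
edge 5: e_5 = (+1.28, -5.78);  n_5 = (-0.9763, -0.2162)
∠(n_3, n_5) = 159.74°
δ = |180° − 159.74°| = 20.26°
20.26° ≤ 2α = 73.74°  →  valid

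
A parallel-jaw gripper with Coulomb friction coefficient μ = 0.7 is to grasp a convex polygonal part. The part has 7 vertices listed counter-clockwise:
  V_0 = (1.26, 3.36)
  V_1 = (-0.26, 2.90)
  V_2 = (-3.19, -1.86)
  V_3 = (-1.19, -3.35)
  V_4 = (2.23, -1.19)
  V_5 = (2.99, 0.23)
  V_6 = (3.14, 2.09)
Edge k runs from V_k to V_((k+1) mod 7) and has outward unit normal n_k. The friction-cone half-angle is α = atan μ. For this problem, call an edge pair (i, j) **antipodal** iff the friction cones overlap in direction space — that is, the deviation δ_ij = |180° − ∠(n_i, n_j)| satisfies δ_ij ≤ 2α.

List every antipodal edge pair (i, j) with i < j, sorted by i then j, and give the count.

α = atan 0.7 = 34.99°;  2α = 69.98°
n_0 = (-0.2897, +0.9571)
n_1 = (-0.8516, +0.5242)
n_2 = (-0.5974, -0.8019)
n_3 = (+0.5340, -0.8455)
n_4 = (+0.8817, -0.4719)
n_5 = (+0.9968, -0.0804)
n_6 = (+0.5598, +0.8286)
  (0,1): δ = 138.45°  ·
  (0,2): δ = 53.52°  ✓
  (0,3): δ = 15.44°  ✓
  (0,4): δ = 45.01°  ✓
  (0,5): δ = 68.55°  ✓
  (0,6): δ = 129.12°  ·
  (1,2): δ = 95.07°  ·
  (1,3): δ = 26.11°  ✓
  (1,4): δ = 3.46°  ✓
  (1,5): δ = 27.00°  ✓
  (1,6): δ = 87.57°  ·
  (2,3): δ = 111.04°  ·
  (2,4): δ = 81.47°  ·
  (2,5): δ = 57.92°  ✓
  (2,6): δ = 2.65°  ✓
  (3,4): δ = 150.43°  ·
  (3,5): δ = 126.89°  ·
  (3,6): δ = 66.32°  ✓
  (4,5): δ = 156.45°  ·
  (4,6): δ = 95.88°  ·
  (5,6): δ = 119.43°  ·
antipodal pairs: 10

count = 10; pairs: (0,2), (0,3), (0,4), (0,5), (1,3), (1,4), (1,5), (2,5), (2,6), (3,6)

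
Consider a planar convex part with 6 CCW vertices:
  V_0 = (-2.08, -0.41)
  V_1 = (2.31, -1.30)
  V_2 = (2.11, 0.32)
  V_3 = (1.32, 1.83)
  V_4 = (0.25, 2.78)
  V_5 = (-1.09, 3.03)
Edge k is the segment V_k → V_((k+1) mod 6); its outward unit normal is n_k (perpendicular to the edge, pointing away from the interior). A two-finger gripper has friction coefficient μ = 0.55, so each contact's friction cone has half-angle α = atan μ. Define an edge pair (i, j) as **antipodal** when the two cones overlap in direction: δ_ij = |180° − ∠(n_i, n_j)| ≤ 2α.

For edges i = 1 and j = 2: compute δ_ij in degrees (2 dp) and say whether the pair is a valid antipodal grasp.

δ = 159.42°, invalid

α = atan 0.55 = 28.81°;  2α = 57.62°
edge 1: e_1 = (-0.20, +1.62);  n_1 = (+0.9925, +0.1225)
edge 2: e_2 = (-0.79, +1.51);  n_2 = (+0.8861, +0.4636)
∠(n_1, n_2) = 20.58°
δ = |180° − 20.58°| = 159.42°
159.42° > 2α = 57.62°  →  invalid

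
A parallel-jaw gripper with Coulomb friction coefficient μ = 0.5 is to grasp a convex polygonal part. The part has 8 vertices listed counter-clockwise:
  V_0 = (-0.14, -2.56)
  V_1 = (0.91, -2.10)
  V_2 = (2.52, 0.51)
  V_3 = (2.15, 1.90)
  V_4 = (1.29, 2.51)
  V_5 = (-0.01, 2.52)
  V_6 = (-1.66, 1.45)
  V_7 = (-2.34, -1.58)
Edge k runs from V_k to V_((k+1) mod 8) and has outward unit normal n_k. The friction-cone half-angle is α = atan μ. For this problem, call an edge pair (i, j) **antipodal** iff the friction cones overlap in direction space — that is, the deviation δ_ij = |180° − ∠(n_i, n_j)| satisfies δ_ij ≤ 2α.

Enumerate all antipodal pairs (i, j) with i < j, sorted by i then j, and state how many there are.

count = 8; pairs: (0,4), (0,5), (1,5), (1,6), (2,6), (2,7), (3,7), (4,7)

α = atan 0.5 = 26.57°;  2α = 53.13°
n_0 = (+0.4013, -0.9160)
n_1 = (+0.8511, -0.5250)
n_2 = (+0.9664, +0.2572)
n_3 = (+0.5785, +0.8157)
n_4 = (+0.0077, +1.0000)
n_5 = (-0.5441, +0.8390)
n_6 = (-0.9757, +0.2190)
n_7 = (-0.4069, -0.9135)
  (0,1): δ = 145.33°  ·
  (0,2): δ = 98.75°  ·
  (0,3): δ = 59.01°  ·
  (0,4): δ = 24.10°  ✓
  (0,5): δ = 9.30°  ✓
  (0,6): δ = 53.69°  ·
  (0,7): δ = 132.33°  ·
  (1,2): δ = 133.43°  ·
  (1,3): δ = 93.68°  ·
  (1,4): δ = 58.77°  ·
  (1,5): δ = 25.37°  ✓
  (1,6): δ = 19.02°  ✓
  (1,7): δ = 97.66°  ·
  (2,3): δ = 140.25°  ·
  (2,4): δ = 105.35°  ·
  (2,5): δ = 71.94°  ·
  (2,6): δ = 27.55°  ✓
  (2,7): δ = 51.08°  ✓
  (3,4): δ = 145.09°  ·
  (3,5): δ = 111.69°  ·
  (3,6): δ = 67.30°  ·
  (3,7): δ = 11.34°  ✓
  (4,5): δ = 146.60°  ·
  (4,6): δ = 102.21°  ·
  (4,7): δ = 23.57°  ✓
  (5,6): δ = 135.61°  ·
  (5,7): δ = 56.97°  ·
  (6,7): δ = 101.36°  ·
antipodal pairs: 8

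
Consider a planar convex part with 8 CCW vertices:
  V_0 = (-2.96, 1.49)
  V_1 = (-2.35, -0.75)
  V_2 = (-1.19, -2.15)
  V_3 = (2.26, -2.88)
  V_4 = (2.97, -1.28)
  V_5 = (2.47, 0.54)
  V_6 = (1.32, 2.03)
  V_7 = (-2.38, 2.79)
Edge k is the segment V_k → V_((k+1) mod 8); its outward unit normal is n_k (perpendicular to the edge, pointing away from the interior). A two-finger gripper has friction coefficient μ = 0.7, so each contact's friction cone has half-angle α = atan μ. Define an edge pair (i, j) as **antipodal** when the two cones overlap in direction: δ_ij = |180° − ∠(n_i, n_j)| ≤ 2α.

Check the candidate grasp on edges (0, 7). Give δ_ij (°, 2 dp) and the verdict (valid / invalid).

α = atan 0.7 = 34.99°;  2α = 69.98°
edge 0: e_0 = (+0.61, -2.24);  n_0 = (-0.9649, -0.2628)
edge 7: e_7 = (-0.58, -1.30);  n_7 = (-0.9132, +0.4074)
∠(n_0, n_7) = 39.28°
δ = |180° − 39.28°| = 140.72°
140.72° > 2α = 69.98°  →  invalid

δ = 140.72°, invalid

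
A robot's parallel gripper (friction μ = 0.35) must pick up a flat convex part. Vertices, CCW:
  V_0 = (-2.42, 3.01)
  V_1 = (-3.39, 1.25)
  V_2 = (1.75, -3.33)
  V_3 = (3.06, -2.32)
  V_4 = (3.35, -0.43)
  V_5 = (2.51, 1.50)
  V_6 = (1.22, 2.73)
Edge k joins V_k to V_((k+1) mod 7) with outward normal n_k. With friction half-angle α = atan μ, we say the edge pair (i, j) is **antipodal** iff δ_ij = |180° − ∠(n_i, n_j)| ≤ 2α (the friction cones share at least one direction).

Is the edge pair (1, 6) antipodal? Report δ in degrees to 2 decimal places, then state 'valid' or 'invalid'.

δ = 37.30°, valid

α = atan 0.35 = 19.29°;  2α = 38.58°
edge 1: e_1 = (+5.14, -4.58);  n_1 = (-0.6653, -0.7466)
edge 6: e_6 = (-3.64, +0.28);  n_6 = (+0.0767, +0.9971)
∠(n_1, n_6) = 142.70°
δ = |180° − 142.70°| = 37.30°
37.30° ≤ 2α = 38.58°  →  valid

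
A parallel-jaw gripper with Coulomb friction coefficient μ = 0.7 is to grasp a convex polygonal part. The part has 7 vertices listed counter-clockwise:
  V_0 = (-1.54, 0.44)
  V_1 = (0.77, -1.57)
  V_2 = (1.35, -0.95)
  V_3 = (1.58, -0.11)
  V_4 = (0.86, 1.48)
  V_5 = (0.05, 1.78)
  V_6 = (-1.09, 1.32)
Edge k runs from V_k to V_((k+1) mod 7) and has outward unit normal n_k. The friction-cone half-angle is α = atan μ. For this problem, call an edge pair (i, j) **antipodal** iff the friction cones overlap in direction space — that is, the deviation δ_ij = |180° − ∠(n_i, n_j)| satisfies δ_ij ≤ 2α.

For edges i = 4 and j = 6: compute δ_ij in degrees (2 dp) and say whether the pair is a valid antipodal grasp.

δ = 96.76°, invalid

α = atan 0.7 = 34.99°;  2α = 69.98°
edge 4: e_4 = (-0.81, +0.30);  n_4 = (+0.3473, +0.9377)
edge 6: e_6 = (-0.45, -0.88);  n_6 = (-0.8903, +0.4553)
∠(n_4, n_6) = 83.24°
δ = |180° − 83.24°| = 96.76°
96.76° > 2α = 69.98°  →  invalid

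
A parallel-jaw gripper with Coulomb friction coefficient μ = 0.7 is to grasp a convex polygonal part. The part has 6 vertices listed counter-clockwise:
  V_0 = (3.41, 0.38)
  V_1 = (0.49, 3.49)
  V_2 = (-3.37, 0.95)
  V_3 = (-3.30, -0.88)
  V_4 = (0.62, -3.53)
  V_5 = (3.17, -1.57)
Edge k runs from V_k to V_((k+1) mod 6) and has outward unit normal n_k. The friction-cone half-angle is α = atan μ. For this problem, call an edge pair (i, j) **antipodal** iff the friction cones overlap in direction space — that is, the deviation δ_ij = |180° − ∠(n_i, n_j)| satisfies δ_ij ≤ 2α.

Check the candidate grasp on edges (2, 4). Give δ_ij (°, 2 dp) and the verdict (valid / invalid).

α = atan 0.7 = 34.99°;  2α = 69.98°
edge 2: e_2 = (+0.07, -1.83);  n_2 = (-0.9993, -0.0382)
edge 4: e_4 = (+2.55, +1.96);  n_4 = (+0.6094, -0.7929)
∠(n_2, n_4) = 125.36°
δ = |180° − 125.36°| = 54.64°
54.64° ≤ 2α = 69.98°  →  valid

δ = 54.64°, valid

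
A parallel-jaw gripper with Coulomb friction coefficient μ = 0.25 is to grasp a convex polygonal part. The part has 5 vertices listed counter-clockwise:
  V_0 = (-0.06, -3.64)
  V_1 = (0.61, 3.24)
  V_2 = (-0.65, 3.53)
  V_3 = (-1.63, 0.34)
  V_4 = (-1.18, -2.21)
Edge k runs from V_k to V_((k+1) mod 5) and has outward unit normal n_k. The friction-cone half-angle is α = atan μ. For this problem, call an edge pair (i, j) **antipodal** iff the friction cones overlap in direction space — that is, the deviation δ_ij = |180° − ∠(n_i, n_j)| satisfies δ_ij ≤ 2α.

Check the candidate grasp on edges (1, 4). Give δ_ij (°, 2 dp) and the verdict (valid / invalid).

δ = 38.97°, invalid

α = atan 0.25 = 14.04°;  2α = 28.07°
edge 1: e_1 = (-1.26, +0.29);  n_1 = (+0.2243, +0.9745)
edge 4: e_4 = (+1.12, -1.43);  n_4 = (-0.7873, -0.6166)
∠(n_1, n_4) = 141.03°
δ = |180° − 141.03°| = 38.97°
38.97° > 2α = 28.07°  →  invalid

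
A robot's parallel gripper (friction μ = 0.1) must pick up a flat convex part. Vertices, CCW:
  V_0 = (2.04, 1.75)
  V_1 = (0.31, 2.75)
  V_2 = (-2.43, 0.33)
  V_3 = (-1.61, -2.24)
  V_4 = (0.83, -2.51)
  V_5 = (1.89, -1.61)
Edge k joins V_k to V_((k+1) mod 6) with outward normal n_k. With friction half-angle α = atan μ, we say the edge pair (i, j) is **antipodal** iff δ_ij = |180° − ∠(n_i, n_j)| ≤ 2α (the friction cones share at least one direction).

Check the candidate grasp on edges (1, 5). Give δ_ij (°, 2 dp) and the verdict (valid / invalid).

α = atan 0.1 = 5.71°;  2α = 11.42°
edge 1: e_1 = (-2.74, -2.42);  n_1 = (-0.6620, +0.7495)
edge 5: e_5 = (+0.15, +3.36);  n_5 = (+0.9990, -0.0446)
∠(n_1, n_5) = 134.01°
δ = |180° − 134.01°| = 45.99°
45.99° > 2α = 11.42°  →  invalid

δ = 45.99°, invalid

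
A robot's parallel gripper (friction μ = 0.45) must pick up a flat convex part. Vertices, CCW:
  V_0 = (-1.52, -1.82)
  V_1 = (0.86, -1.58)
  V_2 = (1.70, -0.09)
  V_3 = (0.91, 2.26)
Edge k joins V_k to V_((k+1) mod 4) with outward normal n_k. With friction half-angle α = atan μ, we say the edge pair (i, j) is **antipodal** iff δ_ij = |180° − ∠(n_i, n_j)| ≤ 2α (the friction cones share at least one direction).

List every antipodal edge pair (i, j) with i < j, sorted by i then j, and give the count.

count = 1; pairs: (1,3)

α = atan 0.45 = 24.23°;  2α = 48.46°
n_0 = (+0.1003, -0.9950)
n_1 = (+0.8711, -0.4911)
n_2 = (+0.9479, +0.3186)
n_3 = (-0.8592, +0.5117)
  (0,1): δ = 125.17°  ·
  (0,2): δ = 77.18°  ·
  (0,3): δ = 53.46°  ·
  (1,2): δ = 132.01°  ·
  (1,3): δ = 1.37°  ✓
  (2,3): δ = 49.36°  ·
antipodal pairs: 1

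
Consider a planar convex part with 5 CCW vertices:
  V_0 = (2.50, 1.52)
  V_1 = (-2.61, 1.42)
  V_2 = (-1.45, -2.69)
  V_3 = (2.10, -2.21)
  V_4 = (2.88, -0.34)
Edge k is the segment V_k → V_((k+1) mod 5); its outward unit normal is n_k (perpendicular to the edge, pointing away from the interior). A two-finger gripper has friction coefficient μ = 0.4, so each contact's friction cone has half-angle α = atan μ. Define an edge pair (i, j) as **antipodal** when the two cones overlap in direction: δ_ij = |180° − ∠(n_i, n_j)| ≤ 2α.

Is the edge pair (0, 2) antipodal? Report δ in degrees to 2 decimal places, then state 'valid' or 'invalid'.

δ = 6.58°, valid

α = atan 0.4 = 21.80°;  2α = 43.60°
edge 0: e_0 = (-5.11, -0.10);  n_0 = (-0.0196, +0.9998)
edge 2: e_2 = (+3.55, +0.48);  n_2 = (+0.1340, -0.9910)
∠(n_0, n_2) = 173.42°
δ = |180° − 173.42°| = 6.58°
6.58° ≤ 2α = 43.60°  →  valid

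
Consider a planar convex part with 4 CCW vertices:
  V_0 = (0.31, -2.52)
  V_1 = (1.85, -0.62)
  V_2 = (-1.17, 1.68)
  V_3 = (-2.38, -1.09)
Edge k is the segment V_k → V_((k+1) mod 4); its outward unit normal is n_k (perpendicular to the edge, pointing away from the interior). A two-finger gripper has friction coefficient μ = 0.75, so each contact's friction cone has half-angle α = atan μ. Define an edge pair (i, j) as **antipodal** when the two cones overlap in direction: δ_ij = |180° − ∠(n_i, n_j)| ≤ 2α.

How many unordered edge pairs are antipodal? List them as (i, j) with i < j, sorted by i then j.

α = atan 0.75 = 36.87°;  2α = 73.74°
n_0 = (+0.7769, -0.6297)
n_1 = (+0.6059, +0.7956)
n_2 = (-0.9164, +0.4003)
n_3 = (-0.4694, -0.8830)
  (0,1): δ = 88.27°  ·
  (0,2): δ = 15.43°  ✓
  (0,3): δ = 101.03°  ·
  (1,2): δ = 76.30°  ·
  (1,3): δ = 9.30°  ✓
  (2,3): δ = 94.40°  ·
antipodal pairs: 2

count = 2; pairs: (0,2), (1,3)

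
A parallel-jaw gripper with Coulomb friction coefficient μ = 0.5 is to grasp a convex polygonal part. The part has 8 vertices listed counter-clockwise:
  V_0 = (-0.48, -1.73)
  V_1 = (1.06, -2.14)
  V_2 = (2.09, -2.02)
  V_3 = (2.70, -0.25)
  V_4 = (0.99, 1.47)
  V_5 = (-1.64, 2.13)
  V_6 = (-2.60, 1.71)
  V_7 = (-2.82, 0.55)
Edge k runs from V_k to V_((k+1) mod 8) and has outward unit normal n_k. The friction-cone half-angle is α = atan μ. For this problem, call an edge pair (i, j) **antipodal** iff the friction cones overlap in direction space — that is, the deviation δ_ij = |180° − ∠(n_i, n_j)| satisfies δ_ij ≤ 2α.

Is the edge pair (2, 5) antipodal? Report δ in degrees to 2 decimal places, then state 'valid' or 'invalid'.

δ = 47.35°, valid

α = atan 0.5 = 26.57°;  2α = 53.13°
edge 2: e_2 = (+0.61, +1.77);  n_2 = (+0.9454, -0.3258)
edge 5: e_5 = (-0.96, -0.42);  n_5 = (-0.4008, +0.9162)
∠(n_2, n_5) = 132.65°
δ = |180° − 132.65°| = 47.35°
47.35° ≤ 2α = 53.13°  →  valid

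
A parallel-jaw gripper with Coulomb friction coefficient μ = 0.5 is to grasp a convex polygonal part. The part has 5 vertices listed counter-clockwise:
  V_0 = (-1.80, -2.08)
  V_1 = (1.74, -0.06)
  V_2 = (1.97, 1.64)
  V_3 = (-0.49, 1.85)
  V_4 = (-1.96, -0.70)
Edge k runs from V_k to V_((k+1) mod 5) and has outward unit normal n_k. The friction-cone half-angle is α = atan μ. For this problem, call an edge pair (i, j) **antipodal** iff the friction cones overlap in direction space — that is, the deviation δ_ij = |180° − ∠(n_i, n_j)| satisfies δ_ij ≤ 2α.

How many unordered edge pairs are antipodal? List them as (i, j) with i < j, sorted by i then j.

count = 4; pairs: (0,2), (0,3), (1,3), (1,4)

α = atan 0.5 = 26.57°;  2α = 53.13°
n_0 = (+0.4956, -0.8685)
n_1 = (+0.9910, -0.1341)
n_2 = (+0.0851, +0.9964)
n_3 = (-0.8664, +0.4994)
n_4 = (-0.9933, -0.1152)
  (0,1): δ = 127.42°  ·
  (0,2): δ = 34.59°  ✓
  (0,3): δ = 30.33°  ✓
  (0,4): δ = 66.90°  ·
  (1,2): δ = 87.17°  ·
  (1,3): δ = 22.26°  ✓
  (1,4): δ = 14.32°  ✓
  (2,3): δ = 115.08°  ·
  (2,4): δ = 78.51°  ·
  (3,4): δ = 143.42°  ·
antipodal pairs: 4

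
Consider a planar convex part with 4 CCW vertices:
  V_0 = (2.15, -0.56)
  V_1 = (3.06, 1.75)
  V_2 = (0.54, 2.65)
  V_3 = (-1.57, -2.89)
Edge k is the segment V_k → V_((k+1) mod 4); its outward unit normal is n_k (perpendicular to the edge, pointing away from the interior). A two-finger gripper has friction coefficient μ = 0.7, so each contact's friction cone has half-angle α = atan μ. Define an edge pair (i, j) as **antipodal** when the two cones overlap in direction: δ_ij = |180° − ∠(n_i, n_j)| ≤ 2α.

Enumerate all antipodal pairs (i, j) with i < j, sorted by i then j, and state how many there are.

count = 3; pairs: (0,2), (1,3), (2,3)

α = atan 0.7 = 34.99°;  2α = 69.98°
n_0 = (+0.9304, -0.3665)
n_1 = (+0.3363, +0.9417)
n_2 = (-0.9345, +0.3559)
n_3 = (+0.5308, -0.8475)
  (0,1): δ = 88.15°  ·
  (0,2): δ = 0.65°  ✓
  (0,3): δ = 143.56°  ·
  (1,2): δ = 91.20°  ·
  (1,3): δ = 51.71°  ✓
  (2,3): δ = 37.09°  ✓
antipodal pairs: 3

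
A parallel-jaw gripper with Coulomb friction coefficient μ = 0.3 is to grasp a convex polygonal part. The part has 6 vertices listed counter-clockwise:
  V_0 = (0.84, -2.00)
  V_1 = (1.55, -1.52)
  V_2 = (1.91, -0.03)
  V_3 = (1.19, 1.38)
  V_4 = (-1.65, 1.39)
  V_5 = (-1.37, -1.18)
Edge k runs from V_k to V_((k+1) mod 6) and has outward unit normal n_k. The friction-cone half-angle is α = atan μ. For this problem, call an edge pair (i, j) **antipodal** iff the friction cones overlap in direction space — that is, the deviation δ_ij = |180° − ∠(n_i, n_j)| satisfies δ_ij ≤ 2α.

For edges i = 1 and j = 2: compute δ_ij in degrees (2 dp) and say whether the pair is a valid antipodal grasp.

α = atan 0.3 = 16.70°;  2α = 33.40°
edge 1: e_1 = (+0.36, +1.49);  n_1 = (+0.9720, -0.2349)
edge 2: e_2 = (-0.72, +1.41);  n_2 = (+0.8906, +0.4548)
∠(n_1, n_2) = 40.63°
δ = |180° − 40.63°| = 139.37°
139.37° > 2α = 33.40°  →  invalid

δ = 139.37°, invalid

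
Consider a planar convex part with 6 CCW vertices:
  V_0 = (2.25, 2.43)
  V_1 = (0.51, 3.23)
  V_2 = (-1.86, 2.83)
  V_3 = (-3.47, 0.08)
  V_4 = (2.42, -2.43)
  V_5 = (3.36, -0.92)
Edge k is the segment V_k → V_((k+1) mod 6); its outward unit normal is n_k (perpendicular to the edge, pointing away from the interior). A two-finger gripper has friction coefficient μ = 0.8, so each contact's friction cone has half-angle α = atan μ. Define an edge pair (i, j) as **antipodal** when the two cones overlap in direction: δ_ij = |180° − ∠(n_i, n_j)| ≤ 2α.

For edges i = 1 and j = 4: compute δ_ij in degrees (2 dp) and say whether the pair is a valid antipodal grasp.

α = atan 0.8 = 38.66°;  2α = 77.32°
edge 1: e_1 = (-2.37, -0.40);  n_1 = (-0.1664, +0.9861)
edge 4: e_4 = (+0.94, +1.51);  n_4 = (+0.8489, -0.5285)
∠(n_1, n_4) = 131.48°
δ = |180° − 131.48°| = 48.52°
48.52° ≤ 2α = 77.32°  →  valid

δ = 48.52°, valid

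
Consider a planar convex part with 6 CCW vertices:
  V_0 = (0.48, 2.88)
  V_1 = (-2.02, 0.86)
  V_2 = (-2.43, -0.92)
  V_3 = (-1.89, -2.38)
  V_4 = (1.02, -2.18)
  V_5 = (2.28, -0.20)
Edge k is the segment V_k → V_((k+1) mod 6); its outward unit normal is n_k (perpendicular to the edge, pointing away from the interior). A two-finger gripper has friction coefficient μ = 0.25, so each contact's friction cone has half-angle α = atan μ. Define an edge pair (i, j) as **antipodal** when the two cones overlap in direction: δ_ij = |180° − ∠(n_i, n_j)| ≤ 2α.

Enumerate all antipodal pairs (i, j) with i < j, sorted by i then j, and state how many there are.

α = atan 0.25 = 14.04°;  2α = 28.07°
n_0 = (-0.6285, +0.7778)
n_1 = (-0.9745, +0.2245)
n_2 = (-0.9379, -0.3469)
n_3 = (+0.0686, -0.9976)
n_4 = (+0.8437, -0.5369)
n_5 = (+0.8634, +0.5046)
  (0,1): δ = 141.91°  ·
  (0,2): δ = 108.64°  ·
  (0,3): δ = 35.01°  ·
  (0,4): δ = 18.59°  ✓
  (0,5): δ = 81.36°  ·
  (1,2): δ = 146.73°  ·
  (1,3): δ = 73.10°  ·
  (1,4): δ = 19.50°  ✓
  (1,5): δ = 43.27°  ·
  (2,3): δ = 106.37°  ·
  (2,4): δ = 52.77°  ·
  (2,5): δ = 10.01°  ✓
  (3,4): δ = 126.40°  ·
  (3,5): δ = 63.63°  ·
  (4,5): δ = 117.23°  ·
antipodal pairs: 3

count = 3; pairs: (0,4), (1,4), (2,5)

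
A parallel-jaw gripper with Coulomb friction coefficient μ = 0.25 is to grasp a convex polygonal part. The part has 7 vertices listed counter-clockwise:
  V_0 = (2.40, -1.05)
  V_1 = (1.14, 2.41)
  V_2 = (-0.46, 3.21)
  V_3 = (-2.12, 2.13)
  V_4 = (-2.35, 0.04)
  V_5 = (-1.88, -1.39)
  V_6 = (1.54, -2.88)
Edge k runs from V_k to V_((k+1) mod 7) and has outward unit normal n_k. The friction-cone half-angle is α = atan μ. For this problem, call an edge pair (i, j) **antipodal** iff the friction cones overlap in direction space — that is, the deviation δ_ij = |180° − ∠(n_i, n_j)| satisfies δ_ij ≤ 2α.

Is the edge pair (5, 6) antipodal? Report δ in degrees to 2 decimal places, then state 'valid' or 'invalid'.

α = atan 0.25 = 14.04°;  2α = 28.07°
edge 5: e_5 = (+3.42, -1.49);  n_5 = (-0.3994, -0.9168)
edge 6: e_6 = (+0.86, +1.83);  n_6 = (+0.9050, -0.4253)
∠(n_5, n_6) = 88.37°
δ = |180° − 88.37°| = 91.63°
91.63° > 2α = 28.07°  →  invalid

δ = 91.63°, invalid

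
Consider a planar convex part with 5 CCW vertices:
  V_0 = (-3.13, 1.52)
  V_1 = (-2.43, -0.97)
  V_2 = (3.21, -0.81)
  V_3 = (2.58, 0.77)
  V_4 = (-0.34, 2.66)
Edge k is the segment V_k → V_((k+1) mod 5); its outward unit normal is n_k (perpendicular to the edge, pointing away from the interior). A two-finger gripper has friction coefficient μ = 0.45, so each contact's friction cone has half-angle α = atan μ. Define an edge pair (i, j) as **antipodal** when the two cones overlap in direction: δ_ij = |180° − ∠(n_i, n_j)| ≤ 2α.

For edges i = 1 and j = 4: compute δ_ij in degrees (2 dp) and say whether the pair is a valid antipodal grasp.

δ = 20.60°, valid

α = atan 0.45 = 24.23°;  2α = 48.46°
edge 1: e_1 = (+5.64, +0.16);  n_1 = (+0.0284, -0.9996)
edge 4: e_4 = (-2.79, -1.14);  n_4 = (-0.3782, +0.9257)
∠(n_1, n_4) = 159.40°
δ = |180° − 159.40°| = 20.60°
20.60° ≤ 2α = 48.46°  →  valid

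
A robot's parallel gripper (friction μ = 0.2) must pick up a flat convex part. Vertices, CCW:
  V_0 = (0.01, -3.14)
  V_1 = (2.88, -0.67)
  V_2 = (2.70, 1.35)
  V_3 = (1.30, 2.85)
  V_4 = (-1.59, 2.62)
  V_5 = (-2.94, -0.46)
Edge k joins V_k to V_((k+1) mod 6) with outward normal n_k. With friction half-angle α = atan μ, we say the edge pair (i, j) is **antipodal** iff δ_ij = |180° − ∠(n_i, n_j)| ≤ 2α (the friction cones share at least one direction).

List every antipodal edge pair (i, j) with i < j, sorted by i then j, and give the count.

count = 1; pairs: (2,5)

α = atan 0.2 = 11.31°;  2α = 22.62°
n_0 = (+0.6523, -0.7580)
n_1 = (+0.9961, +0.0888)
n_2 = (+0.7311, +0.6823)
n_3 = (-0.0793, +0.9968)
n_4 = (-0.9159, +0.4014)
n_5 = (-0.6724, -0.7402)
  (0,1): δ = 125.62°  ·
  (0,2): δ = 87.69°  ·
  (0,3): δ = 36.17°  ·
  (0,4): δ = 25.62°  ·
  (0,5): δ = 97.03°  ·
  (1,2): δ = 142.07°  ·
  (1,3): δ = 90.54°  ·
  (1,4): δ = 28.76°  ·
  (1,5): δ = 42.65°  ·
  (2,3): δ = 128.47°  ·
  (2,4): δ = 66.69°  ·
  (2,5): δ = 4.72°  ✓
  (3,4): δ = 118.22°  ·
  (3,5): δ = 46.80°  ·
  (4,5): δ = 108.59°  ·
antipodal pairs: 1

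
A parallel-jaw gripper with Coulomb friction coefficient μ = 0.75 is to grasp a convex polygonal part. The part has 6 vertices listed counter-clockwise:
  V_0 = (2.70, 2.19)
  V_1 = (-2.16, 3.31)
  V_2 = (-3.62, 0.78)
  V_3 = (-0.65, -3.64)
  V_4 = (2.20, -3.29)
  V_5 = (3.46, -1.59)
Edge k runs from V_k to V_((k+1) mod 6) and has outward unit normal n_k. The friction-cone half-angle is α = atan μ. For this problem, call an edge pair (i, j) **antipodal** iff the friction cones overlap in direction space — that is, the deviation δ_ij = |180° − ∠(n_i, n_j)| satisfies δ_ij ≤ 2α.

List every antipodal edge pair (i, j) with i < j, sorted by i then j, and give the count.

α = atan 0.75 = 36.87°;  2α = 73.74°
n_0 = (+0.2246, +0.9745)
n_1 = (-0.8661, +0.4998)
n_2 = (-0.8300, -0.5577)
n_3 = (+0.1219, -0.9925)
n_4 = (+0.8034, -0.5955)
n_5 = (+0.9804, +0.1971)
  (0,1): δ = 107.01°  ·
  (0,2): δ = 43.12°  ✓
  (0,3): δ = 19.98°  ✓
  (0,4): δ = 66.43°  ✓
  (0,5): δ = 114.35°  ·
  (1,2): δ = 116.11°  ·
  (1,3): δ = 53.01°  ✓
  (1,4): δ = 6.56°  ✓
  (1,5): δ = 41.36°  ✓
  (2,3): δ = 116.90°  ·
  (2,4): δ = 70.44°  ✓
  (2,5): δ = 22.53°  ✓
  (3,4): δ = 133.55°  ·
  (3,5): δ = 85.63°  ·
  (4,5): δ = 132.09°  ·
antipodal pairs: 8

count = 8; pairs: (0,2), (0,3), (0,4), (1,3), (1,4), (1,5), (2,4), (2,5)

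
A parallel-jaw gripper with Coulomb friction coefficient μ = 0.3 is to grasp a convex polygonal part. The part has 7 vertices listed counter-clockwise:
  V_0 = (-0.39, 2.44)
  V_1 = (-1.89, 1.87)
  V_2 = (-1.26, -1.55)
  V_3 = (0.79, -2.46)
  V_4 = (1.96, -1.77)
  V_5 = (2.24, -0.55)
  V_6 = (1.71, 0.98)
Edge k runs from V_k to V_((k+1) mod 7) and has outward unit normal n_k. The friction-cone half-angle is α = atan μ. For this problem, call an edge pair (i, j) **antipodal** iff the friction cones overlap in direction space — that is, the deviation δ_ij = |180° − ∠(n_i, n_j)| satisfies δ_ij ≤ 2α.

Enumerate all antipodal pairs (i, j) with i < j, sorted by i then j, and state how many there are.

count = 4; pairs: (0,3), (1,4), (1,5), (2,6)

α = atan 0.3 = 16.70°;  2α = 33.40°
n_0 = (-0.3552, +0.9348)
n_1 = (-0.9835, -0.1812)
n_2 = (-0.4057, -0.9140)
n_3 = (+0.5080, -0.8614)
n_4 = (+0.9747, -0.2237)
n_5 = (+0.9449, +0.3273)
n_6 = (+0.5708, +0.8211)
  (0,1): δ = 100.37°  ·
  (0,2): δ = 44.74°  ·
  (0,3): δ = 9.72°  ✓
  (0,4): δ = 56.27°  ·
  (0,5): δ = 88.30°  ·
  (0,6): δ = 124.38°  ·
  (1,2): δ = 124.37°  ·
  (1,3): δ = 69.91°  ·
  (1,4): δ = 23.36°  ✓
  (1,5): δ = 8.67°  ✓
  (1,6): δ = 44.75°  ·
  (2,3): δ = 125.53°  ·
  (2,4): δ = 78.99°  ·
  (2,5): δ = 46.96°  ·
  (2,6): δ = 10.87°  ✓
  (3,4): δ = 133.46°  ·
  (3,5): δ = 101.42°  ·
  (3,6): δ = 65.34°  ·
  (4,5): δ = 147.97°  ·
  (4,6): δ = 111.88°  ·
  (5,6): δ = 143.91°  ·
antipodal pairs: 4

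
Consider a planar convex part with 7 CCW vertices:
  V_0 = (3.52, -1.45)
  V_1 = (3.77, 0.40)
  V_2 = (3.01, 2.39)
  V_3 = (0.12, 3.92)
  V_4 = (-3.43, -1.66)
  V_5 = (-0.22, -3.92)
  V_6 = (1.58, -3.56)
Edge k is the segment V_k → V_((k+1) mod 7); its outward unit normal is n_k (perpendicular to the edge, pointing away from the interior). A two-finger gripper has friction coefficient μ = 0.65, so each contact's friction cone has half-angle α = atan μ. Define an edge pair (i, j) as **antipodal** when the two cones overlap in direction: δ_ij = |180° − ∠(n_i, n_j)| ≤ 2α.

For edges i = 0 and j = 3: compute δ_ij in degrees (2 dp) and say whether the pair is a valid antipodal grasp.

δ = 24.77°, valid

α = atan 0.65 = 33.02°;  2α = 66.05°
edge 0: e_0 = (+0.25, +1.85);  n_0 = (+0.9910, -0.1339)
edge 3: e_3 = (-3.55, -5.58);  n_3 = (-0.8437, +0.5368)
∠(n_0, n_3) = 155.23°
δ = |180° − 155.23°| = 24.77°
24.77° ≤ 2α = 66.05°  →  valid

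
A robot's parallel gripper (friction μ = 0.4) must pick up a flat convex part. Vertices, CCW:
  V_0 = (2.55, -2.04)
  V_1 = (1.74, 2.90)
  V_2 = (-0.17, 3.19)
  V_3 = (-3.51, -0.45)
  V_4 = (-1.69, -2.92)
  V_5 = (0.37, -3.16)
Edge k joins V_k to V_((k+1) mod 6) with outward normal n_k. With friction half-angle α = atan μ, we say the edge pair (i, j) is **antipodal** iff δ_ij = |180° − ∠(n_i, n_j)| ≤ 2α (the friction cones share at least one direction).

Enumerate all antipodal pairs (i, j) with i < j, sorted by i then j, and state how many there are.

α = atan 0.4 = 21.80°;  2α = 43.60°
n_0 = (+0.9868, +0.1618)
n_1 = (+0.1501, +0.9887)
n_2 = (-0.7368, +0.6761)
n_3 = (-0.8051, -0.5932)
n_4 = (-0.1157, -0.9933)
n_5 = (+0.4570, -0.8895)
  (0,1): δ = 107.95°  ·
  (0,2): δ = 51.85°  ·
  (0,3): δ = 27.07°  ✓
  (0,4): δ = 74.04°  ·
  (0,5): δ = 107.88°  ·
  (1,2): δ = 123.91°  ·
  (1,3): δ = 44.98°  ·
  (1,4): δ = 1.99°  ✓
  (1,5): δ = 35.83°  ✓
  (2,3): δ = 101.08°  ·
  (2,4): δ = 54.11°  ·
  (2,5): δ = 20.27°  ✓
  (3,4): δ = 133.03°  ·
  (3,5): δ = 99.19°  ·
  (4,5): δ = 146.16°  ·
antipodal pairs: 4

count = 4; pairs: (0,3), (1,4), (1,5), (2,5)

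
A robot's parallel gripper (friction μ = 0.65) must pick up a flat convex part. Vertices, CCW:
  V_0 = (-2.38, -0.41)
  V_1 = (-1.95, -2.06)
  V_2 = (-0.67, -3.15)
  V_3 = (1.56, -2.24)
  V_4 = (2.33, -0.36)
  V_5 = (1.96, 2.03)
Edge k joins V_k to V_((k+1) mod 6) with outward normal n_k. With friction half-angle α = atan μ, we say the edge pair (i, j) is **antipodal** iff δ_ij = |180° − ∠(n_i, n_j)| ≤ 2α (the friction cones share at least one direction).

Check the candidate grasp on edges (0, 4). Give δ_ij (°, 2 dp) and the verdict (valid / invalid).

δ = 5.81°, valid

α = atan 0.65 = 33.02°;  2α = 66.05°
edge 0: e_0 = (+0.43, -1.65);  n_0 = (-0.9677, -0.2522)
edge 4: e_4 = (-0.37, +2.39);  n_4 = (+0.9882, +0.1530)
∠(n_0, n_4) = 174.19°
δ = |180° − 174.19°| = 5.81°
5.81° ≤ 2α = 66.05°  →  valid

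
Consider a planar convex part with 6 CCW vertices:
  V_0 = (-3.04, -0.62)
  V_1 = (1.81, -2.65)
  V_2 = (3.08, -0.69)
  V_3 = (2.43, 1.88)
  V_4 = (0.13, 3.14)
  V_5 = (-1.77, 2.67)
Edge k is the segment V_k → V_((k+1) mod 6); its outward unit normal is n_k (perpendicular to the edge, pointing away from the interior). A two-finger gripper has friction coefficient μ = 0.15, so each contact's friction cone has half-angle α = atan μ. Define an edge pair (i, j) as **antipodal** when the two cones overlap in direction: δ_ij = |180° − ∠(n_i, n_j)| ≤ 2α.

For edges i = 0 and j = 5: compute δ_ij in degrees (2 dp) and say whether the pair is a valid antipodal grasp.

α = atan 0.15 = 8.53°;  2α = 17.06°
edge 0: e_0 = (+4.85, -2.03);  n_0 = (-0.3861, -0.9225)
edge 5: e_5 = (-1.27, -3.29);  n_5 = (-0.9329, +0.3601)
∠(n_0, n_5) = 88.40°
δ = |180° − 88.40°| = 91.60°
91.60° > 2α = 17.06°  →  invalid

δ = 91.60°, invalid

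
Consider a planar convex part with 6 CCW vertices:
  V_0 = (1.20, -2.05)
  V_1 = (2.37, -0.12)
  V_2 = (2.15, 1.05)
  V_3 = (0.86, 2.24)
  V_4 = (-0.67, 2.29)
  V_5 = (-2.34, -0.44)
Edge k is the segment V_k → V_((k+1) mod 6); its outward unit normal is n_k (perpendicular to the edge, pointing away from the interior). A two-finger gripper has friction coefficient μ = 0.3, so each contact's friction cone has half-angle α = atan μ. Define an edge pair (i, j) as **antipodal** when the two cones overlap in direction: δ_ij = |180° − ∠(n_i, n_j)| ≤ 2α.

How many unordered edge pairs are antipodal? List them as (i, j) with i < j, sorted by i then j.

α = atan 0.3 = 16.70°;  2α = 33.40°
n_0 = (+0.8551, -0.5184)
n_1 = (+0.9828, +0.1848)
n_2 = (+0.6780, +0.7350)
n_3 = (+0.0327, +0.9995)
n_4 = (-0.8531, +0.5218)
n_5 = (-0.4140, -0.9103)
  (0,1): δ = 138.13°  ·
  (0,2): δ = 101.47°  ·
  (0,3): δ = 60.65°  ·
  (0,4): δ = 0.23°  ✓
  (0,5): δ = 96.77°  ·
  (1,2): δ = 143.34°  ·
  (1,3): δ = 102.52°  ·
  (1,4): δ = 42.10°  ·
  (1,5): δ = 54.89°  ·
  (2,3): δ = 139.18°  ·
  (2,4): δ = 78.76°  ·
  (2,5): δ = 18.23°  ✓
  (3,4): δ = 119.58°  ·
  (3,5): δ = 22.58°  ✓
  (4,5): δ = 83.00°  ·
antipodal pairs: 3

count = 3; pairs: (0,4), (2,5), (3,5)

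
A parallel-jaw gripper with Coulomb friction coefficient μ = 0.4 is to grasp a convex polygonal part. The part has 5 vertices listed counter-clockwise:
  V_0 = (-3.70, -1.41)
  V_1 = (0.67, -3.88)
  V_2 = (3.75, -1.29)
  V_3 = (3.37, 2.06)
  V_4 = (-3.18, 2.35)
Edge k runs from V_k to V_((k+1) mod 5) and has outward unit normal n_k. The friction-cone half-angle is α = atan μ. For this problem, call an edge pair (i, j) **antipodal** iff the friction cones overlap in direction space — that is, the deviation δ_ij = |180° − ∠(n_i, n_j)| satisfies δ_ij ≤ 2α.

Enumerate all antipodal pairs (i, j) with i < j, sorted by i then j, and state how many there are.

α = atan 0.4 = 21.80°;  2α = 43.60°
n_0 = (-0.4921, -0.8706)
n_1 = (+0.6436, -0.7654)
n_2 = (+0.9936, +0.1127)
n_3 = (+0.0442, +0.9990)
n_4 = (-0.9906, +0.1370)
  (0,1): δ = 110.46°  ·
  (0,2): δ = 54.05°  ·
  (0,3): δ = 26.94°  ✓
  (0,4): δ = 111.60°  ·
  (1,2): δ = 123.59°  ·
  (1,3): δ = 42.60°  ✓
  (1,4): δ = 42.07°  ✓
  (2,3): δ = 99.01°  ·
  (2,4): δ = 14.35°  ✓
  (3,4): δ = 95.34°  ·
antipodal pairs: 4

count = 4; pairs: (0,3), (1,3), (1,4), (2,4)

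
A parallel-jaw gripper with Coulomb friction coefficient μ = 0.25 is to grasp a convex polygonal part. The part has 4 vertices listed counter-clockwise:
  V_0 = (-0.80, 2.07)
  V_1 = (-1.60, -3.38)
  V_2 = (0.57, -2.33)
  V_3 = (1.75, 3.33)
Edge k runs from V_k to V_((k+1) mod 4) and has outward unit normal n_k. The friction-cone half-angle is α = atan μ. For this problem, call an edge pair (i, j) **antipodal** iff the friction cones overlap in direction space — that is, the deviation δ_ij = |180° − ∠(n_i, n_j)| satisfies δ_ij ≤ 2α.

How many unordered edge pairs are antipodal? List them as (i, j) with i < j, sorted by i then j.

count = 2; pairs: (0,2), (1,3)

α = atan 0.25 = 14.04°;  2α = 28.07°
n_0 = (-0.9894, +0.1452)
n_1 = (+0.4356, -0.9002)
n_2 = (+0.9790, -0.2041)
n_3 = (-0.4430, +0.8965)
  (0,1): δ = 55.83°  ·
  (0,2): δ = 3.43°  ✓
  (0,3): δ = 124.65°  ·
  (1,2): δ = 127.60°  ·
  (1,3): δ = 0.47°  ✓
  (2,3): δ = 51.93°  ·
antipodal pairs: 2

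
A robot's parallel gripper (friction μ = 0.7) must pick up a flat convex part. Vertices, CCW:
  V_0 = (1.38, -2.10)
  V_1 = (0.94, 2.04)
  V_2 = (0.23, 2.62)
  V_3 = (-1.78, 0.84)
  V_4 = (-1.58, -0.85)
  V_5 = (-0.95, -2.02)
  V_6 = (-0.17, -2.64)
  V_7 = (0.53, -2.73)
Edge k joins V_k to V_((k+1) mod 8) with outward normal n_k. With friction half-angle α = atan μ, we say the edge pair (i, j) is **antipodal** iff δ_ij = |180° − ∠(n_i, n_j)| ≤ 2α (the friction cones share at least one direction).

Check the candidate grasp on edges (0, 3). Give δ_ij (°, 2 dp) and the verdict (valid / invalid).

δ = 0.68°, valid

α = atan 0.7 = 34.99°;  2α = 69.98°
edge 0: e_0 = (-0.44, +4.14);  n_0 = (+0.9944, +0.1057)
edge 3: e_3 = (+0.20, -1.69);  n_3 = (-0.9931, -0.1175)
∠(n_0, n_3) = 179.32°
δ = |180° − 179.32°| = 0.68°
0.68° ≤ 2α = 69.98°  →  valid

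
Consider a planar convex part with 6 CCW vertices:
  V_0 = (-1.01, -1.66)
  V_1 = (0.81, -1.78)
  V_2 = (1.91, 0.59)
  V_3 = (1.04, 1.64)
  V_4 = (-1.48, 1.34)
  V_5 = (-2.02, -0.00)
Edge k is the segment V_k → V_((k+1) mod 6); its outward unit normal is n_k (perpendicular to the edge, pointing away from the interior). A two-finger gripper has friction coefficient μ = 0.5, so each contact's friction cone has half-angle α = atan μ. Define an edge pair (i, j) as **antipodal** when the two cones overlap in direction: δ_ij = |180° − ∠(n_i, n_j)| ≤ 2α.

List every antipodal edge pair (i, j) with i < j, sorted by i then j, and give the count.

count = 4; pairs: (0,2), (0,3), (1,4), (2,5)

α = atan 0.5 = 26.57°;  2α = 53.13°
n_0 = (-0.0658, -0.9978)
n_1 = (+0.9071, -0.4210)
n_2 = (+0.7700, +0.6380)
n_3 = (-0.1182, +0.9930)
n_4 = (-0.9275, +0.3738)
n_5 = (-0.8543, -0.5198)
  (0,1): δ = 111.13°  ·
  (0,2): δ = 46.58°  ✓
  (0,3): δ = 10.56°  ✓
  (0,4): δ = 71.82°  ·
  (0,5): δ = 125.09°  ·
  (1,2): δ = 115.46°  ·
  (1,3): δ = 58.31°  ·
  (1,4): δ = 2.95°  ✓
  (1,5): δ = 56.22°  ·
  (2,3): δ = 122.86°  ·
  (2,4): δ = 61.59°  ·
  (2,5): δ = 8.33°  ✓
  (3,4): δ = 118.74°  ·
  (3,5): δ = 65.47°  ·
  (4,5): δ = 126.73°  ·
antipodal pairs: 4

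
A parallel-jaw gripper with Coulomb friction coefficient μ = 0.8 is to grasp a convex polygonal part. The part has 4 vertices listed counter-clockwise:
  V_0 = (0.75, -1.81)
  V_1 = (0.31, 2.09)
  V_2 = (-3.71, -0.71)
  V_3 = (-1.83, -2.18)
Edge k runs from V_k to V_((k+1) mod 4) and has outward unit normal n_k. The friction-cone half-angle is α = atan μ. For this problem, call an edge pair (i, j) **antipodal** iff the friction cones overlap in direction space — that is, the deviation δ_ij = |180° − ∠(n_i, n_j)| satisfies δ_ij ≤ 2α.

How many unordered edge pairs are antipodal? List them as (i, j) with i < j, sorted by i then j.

α = atan 0.8 = 38.66°;  2α = 77.32°
n_0 = (+0.9937, +0.1121)
n_1 = (-0.5715, +0.8206)
n_2 = (-0.6160, -0.7878)
n_3 = (+0.1420, -0.9899)
  (0,1): δ = 61.58°  ✓
  (0,2): δ = 45.54°  ✓
  (0,3): δ = 91.72°  ·
  (1,2): δ = 72.88°  ✓
  (1,3): δ = 26.70°  ✓
  (2,3): δ = 133.82°  ·
antipodal pairs: 4

count = 4; pairs: (0,1), (0,2), (1,2), (1,3)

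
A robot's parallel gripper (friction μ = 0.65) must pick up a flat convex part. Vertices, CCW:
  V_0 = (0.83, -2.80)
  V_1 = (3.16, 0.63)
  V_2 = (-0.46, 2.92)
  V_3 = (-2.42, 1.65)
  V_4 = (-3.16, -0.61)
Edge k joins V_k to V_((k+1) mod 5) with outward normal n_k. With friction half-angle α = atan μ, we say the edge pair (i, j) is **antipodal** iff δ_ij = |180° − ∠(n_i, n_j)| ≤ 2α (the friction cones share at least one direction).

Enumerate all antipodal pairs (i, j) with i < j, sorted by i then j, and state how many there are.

count = 4; pairs: (0,2), (0,3), (1,4), (2,4)

α = atan 0.65 = 33.02°;  2α = 66.05°
n_0 = (+0.8272, -0.5619)
n_1 = (+0.5346, +0.8451)
n_2 = (-0.5438, +0.8392)
n_3 = (-0.9504, +0.3112)
n_4 = (-0.4812, -0.8766)
  (0,1): δ = 88.13°  ·
  (0,2): δ = 22.87°  ✓
  (0,3): δ = 16.06°  ✓
  (0,4): δ = 95.43°  ·
  (1,2): δ = 114.74°  ·
  (1,3): δ = 75.81°  ·
  (1,4): δ = 3.56°  ✓
  (2,3): δ = 141.07°  ·
  (2,4): δ = 61.70°  ✓
  (3,4): δ = 100.63°  ·
antipodal pairs: 4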